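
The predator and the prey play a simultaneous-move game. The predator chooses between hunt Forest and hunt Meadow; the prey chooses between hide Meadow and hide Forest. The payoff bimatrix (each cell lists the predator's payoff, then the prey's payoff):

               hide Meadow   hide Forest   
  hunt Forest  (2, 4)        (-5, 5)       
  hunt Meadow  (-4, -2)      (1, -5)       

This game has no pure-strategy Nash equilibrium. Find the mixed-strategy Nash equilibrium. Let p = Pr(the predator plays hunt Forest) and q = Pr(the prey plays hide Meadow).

p = 3/4, q = 1/2

The prey's indifference between hide Meadow and hide Forest determines the predator's mixing probability p:
  the prey's payoff to hide Meadow: p·4 + (1−p)·(-2) = 6p - 2
  the prey's payoff to hide Forest: p·5 + (1−p)·(-5) = 10p - 5
  6p - 2 = 10p - 5  ⇒  -4p = -3  ⇒  p = 3/4.
The predator's indifference between hunt Forest and hunt Meadow determines the prey's mixing probability q:
  the predator's payoff to hunt Forest: q·2 + (1−q)·(-5) = 7q - 5
  the predator's payoff to hunt Meadow: q·(-4) + (1−q)·1 = -5q + 1
  7q - 5 = -5q + 1  ⇒  12q = 6  ⇒  q = 1/2.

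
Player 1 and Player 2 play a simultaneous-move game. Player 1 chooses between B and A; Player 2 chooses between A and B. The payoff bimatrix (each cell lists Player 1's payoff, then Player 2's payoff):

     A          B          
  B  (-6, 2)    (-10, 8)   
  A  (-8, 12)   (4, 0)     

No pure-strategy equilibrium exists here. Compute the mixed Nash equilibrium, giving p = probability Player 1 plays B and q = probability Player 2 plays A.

Player 2's indifference between A and B determines Player 1's mixing probability p:
  Player 2's payoff from A: p·2 + (1−p)·12 = -10p + 12
  Player 2's payoff from B: p·8 + (1−p)·0 = 8p
  -10p + 12 = 8p  ⇒  -18p = -12  ⇒  p = 2/3.
Player 1's indifference between B and A determines Player 2's mixing probability q:
  Player 1's expected payoff from B: q·(-6) + (1−q)·(-10) = 4q - 10
  Player 1's expected payoff from A: q·(-8) + (1−q)·4 = -12q + 4
  4q - 10 = -12q + 4  ⇒  16q = 14  ⇒  q = 7/8.

p = 2/3, q = 7/8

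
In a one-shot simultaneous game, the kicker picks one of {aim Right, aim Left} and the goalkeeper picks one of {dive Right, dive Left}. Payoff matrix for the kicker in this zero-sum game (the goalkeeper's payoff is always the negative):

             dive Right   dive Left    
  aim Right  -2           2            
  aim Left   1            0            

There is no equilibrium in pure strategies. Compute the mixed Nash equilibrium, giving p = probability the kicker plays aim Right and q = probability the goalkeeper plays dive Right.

Set the goalkeeper's expected payoff from dive Right equal to that from dive Left:
  the goalkeeper's payoff from dive Right: p·2 + (1−p)·(-1) = 3p - 1
  the goalkeeper's payoff from dive Left: p·(-2) + (1−p)·0 = -2p
  3p - 1 = -2p  ⇒  5p = 1  ⇒  p = 1/5.
In a mixed equilibrium the kicker is indifferent between aim Right and aim Left; this condition fixes q.
  the kicker's payoff from aim Right: q·(-2) + (1−q)·2 = -4q + 2
  the kicker's payoff from aim Left: q·1 + (1−q)·0 = q
  -4q + 2 = q  ⇒  -5q = -2  ⇒  q = 2/5.

p = 1/5, q = 2/5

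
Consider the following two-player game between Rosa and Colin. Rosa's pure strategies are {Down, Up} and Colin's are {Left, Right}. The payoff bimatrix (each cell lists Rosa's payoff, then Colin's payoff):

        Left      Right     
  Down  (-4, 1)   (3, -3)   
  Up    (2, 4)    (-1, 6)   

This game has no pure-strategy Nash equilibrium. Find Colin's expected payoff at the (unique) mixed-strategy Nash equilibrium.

Set Colin's expected payoff from Left equal to that from Right:
  Colin's expected payoff from Left: p·1 + (1−p)·4 = -3p + 4
  Colin's expected payoff from Right: p·(-3) + (1−p)·6 = -9p + 6
  -3p + 4 = -9p + 6  ⇒  6p = 2  ⇒  p = 1/3.
At equilibrium Colin is indifferent across columns, so Colin's payoff equals the payoff from Left: (1/3)·1 + (2/3)·4 = 3.

3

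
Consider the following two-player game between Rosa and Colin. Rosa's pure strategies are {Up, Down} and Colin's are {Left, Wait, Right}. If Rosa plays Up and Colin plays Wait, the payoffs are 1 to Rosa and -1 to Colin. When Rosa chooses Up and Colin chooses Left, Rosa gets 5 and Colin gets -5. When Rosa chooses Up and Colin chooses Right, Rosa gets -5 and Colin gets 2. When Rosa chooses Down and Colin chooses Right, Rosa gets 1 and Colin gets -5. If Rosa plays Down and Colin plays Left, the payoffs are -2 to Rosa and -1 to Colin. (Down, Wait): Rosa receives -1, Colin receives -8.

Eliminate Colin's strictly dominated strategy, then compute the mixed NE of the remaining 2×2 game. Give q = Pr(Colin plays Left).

q = 6/13

Colin's strategy Wait is strictly dominated by Right: 2 > -1 and -5 > -8. Eliminate Wait.
In a mixed equilibrium Rosa is indifferent between Up and Down; this condition fixes q.
  Rosa's payoff to Up: q·5 + (1−q)·(-5) = 10q - 5
  Rosa's payoff to Down: q·(-2) + (1−q)·1 = -3q + 1
  10q - 5 = -3q + 1  ⇒  13q = 6  ⇒  q = 6/13.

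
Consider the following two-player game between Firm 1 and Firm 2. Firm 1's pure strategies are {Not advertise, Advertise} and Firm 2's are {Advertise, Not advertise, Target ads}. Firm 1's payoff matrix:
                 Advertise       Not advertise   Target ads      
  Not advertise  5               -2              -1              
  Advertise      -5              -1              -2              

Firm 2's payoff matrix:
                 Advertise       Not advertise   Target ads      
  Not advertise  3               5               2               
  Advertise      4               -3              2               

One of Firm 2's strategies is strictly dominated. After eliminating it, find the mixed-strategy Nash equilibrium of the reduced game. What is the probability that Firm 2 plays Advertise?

q = 1/11

Firm 2's strategy Target ads is strictly dominated by Advertise: 3 > 2 and 4 > 2. Eliminate Target ads.
For Firm 1 to be willing to mix, Firm 1 must be indifferent between Not advertise and Advertise, which pins down Firm 2's mix.
  Firm 1's payoff to Not advertise: q·5 + (1−q)·(-2) = 7q - 2
  Firm 1's payoff to Advertise: q·(-5) + (1−q)·(-1) = -4q - 1
  7q - 2 = -4q - 1  ⇒  11q = 1  ⇒  q = 1/11.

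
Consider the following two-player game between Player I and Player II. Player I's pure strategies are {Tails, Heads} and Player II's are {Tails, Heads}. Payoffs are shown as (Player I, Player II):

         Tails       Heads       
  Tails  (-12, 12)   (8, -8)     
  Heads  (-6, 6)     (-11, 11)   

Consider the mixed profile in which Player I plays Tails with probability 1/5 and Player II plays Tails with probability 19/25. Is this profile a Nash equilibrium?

Yes

Check Player II's indifference given Player I's mix p = 1/5:
  payoff from Tails = 36/5; payoff from Heads = 36/5 — equal.
Check Player I's indifference given Player II's mix q = 19/25:
  payoff from Tails = -36/5; payoff from Heads = -36/5 — equal.
Both players are indifferent, so neither can profitably deviate.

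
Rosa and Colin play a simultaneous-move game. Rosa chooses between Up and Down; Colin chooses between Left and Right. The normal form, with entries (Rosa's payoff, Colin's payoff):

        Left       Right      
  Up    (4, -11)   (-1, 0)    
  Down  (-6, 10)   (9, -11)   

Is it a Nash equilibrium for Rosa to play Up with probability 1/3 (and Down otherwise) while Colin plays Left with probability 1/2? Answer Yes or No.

No

Given Rosa's mix p = 1/3, Colin's payoff from Left is 3 but from Right is -22/3. Colin strictly prefers Left, so Colin would not mix.
So the proposed profile is not a Nash equilibrium.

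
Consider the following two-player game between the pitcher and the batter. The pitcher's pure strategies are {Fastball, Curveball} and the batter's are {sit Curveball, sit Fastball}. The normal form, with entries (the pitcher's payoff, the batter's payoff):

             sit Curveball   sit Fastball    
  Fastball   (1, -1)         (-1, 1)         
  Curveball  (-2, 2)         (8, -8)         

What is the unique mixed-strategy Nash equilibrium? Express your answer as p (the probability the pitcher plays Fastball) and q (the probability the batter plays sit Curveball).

For the batter to be willing to mix, the batter must be indifferent between sit Curveball and sit Fastball, which pins down the pitcher's mix.
  the batter's payoff to sit Curveball: p·(-1) + (1−p)·2 = -3p + 2
  the batter's payoff to sit Fastball: p·1 + (1−p)·(-8) = 9p - 8
  -3p + 2 = 9p - 8  ⇒  -12p = -10  ⇒  p = 5/6.
For the pitcher to be willing to mix, the pitcher must be indifferent between Fastball and Curveball, which pins down the batter's mix.
  the pitcher's payoff to Fastball: q·1 + (1−q)·(-1) = 2q - 1
  the pitcher's payoff to Curveball: q·(-2) + (1−q)·8 = -10q + 8
  2q - 1 = -10q + 8  ⇒  12q = 9  ⇒  q = 3/4.

p = 5/6, q = 3/4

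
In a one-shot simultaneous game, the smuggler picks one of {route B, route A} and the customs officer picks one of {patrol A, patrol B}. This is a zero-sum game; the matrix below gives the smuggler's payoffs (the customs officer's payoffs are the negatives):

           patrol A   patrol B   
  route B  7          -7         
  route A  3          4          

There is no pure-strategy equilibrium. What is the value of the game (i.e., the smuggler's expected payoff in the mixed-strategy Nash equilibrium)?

Set the smuggler's expected payoff from route B equal to that from route A:
  the smuggler's payoff to route B: q·7 + (1−q)·(-7) = 14q - 7
  the smuggler's payoff to route A: q·3 + (1−q)·4 = -q + 4
  14q - 7 = -q + 4  ⇒  15q = 11  ⇒  q = 11/15.
The value is the smuggler's expected payoff against this mix (using route B): (11/15)·7 + (4/15)·(-7) = 49/15.

v = 49/15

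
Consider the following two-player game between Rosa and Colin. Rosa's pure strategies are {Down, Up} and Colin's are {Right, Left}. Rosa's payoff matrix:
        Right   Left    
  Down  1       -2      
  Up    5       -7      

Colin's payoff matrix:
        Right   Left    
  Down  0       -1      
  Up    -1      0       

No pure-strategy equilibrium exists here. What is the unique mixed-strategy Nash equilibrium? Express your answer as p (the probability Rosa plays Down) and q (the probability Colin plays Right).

p = 1/2, q = 5/9

For Colin to be willing to mix, Colin must be indifferent between Right and Left, which pins down Rosa's mix.
  Colin's payoff to Right: p·0 + (1−p)·(-1) = p - 1
  Colin's payoff to Left: p·(-1) + (1−p)·0 = -p
  p - 1 = -p  ⇒  2p = 1  ⇒  p = 1/2.
Set Rosa's expected payoff from Down equal to that from Up:
  Rosa's expected payoff from Down: q·1 + (1−q)·(-2) = 3q - 2
  Rosa's expected payoff from Up: q·5 + (1−q)·(-7) = 12q - 7
  3q - 2 = 12q - 7  ⇒  -9q = -5  ⇒  q = 5/9.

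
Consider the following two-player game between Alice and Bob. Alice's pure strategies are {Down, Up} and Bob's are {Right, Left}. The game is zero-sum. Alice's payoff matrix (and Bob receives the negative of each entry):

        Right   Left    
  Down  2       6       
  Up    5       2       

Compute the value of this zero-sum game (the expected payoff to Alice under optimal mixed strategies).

v = 26/7

Set Alice's expected payoff from Down equal to that from Up:
  Alice's expected payoff from Down: q·2 + (1−q)·6 = -4q + 6
  Alice's expected payoff from Up: q·5 + (1−q)·2 = 3q + 2
  -4q + 6 = 3q + 2  ⇒  -7q = -4  ⇒  q = 4/7.
The value is Alice's expected payoff against this mix (using Down): (4/7)·2 + (3/7)·6 = 26/7.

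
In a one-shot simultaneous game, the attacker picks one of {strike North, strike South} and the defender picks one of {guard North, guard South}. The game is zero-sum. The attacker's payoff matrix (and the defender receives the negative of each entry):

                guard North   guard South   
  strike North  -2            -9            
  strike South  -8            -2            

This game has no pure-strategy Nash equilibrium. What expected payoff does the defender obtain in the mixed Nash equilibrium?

The defender's indifference between guard North and guard South determines the attacker's mixing probability p:
  the defender's payoff from guard North: p·2 + (1−p)·8 = -6p + 8
  the defender's payoff from guard South: p·9 + (1−p)·2 = 7p + 2
  -6p + 8 = 7p + 2  ⇒  -13p = -6  ⇒  p = 6/13.
At equilibrium the defender is indifferent across columns, so the defender's payoff equals the payoff from guard North: (6/13)·2 + (7/13)·8 = 68/13.

68/13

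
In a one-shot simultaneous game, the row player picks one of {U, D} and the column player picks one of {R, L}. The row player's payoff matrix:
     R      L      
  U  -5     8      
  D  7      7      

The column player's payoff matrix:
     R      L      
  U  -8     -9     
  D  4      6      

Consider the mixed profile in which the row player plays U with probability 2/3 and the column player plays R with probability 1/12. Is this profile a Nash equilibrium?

No

Given the column player's mix q = 1/12, the row player's payoff from U is 83/12 but from D is 7. The row player strictly prefers D, so the row player would not mix.
So the proposed profile is not a Nash equilibrium.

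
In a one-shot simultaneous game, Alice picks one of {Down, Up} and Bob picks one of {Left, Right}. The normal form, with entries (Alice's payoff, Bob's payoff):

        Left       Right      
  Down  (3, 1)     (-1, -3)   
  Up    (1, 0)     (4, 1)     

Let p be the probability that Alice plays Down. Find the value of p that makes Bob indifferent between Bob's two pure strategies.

p = 1/5

Set Bob's expected payoff from Left equal to that from Right:
  Bob's expected payoff from Left: p·1 + (1−p)·0 = p
  Bob's expected payoff from Right: p·(-3) + (1−p)·1 = -4p + 1
  p = -4p + 1  ⇒  5p = 1  ⇒  p = 1/5.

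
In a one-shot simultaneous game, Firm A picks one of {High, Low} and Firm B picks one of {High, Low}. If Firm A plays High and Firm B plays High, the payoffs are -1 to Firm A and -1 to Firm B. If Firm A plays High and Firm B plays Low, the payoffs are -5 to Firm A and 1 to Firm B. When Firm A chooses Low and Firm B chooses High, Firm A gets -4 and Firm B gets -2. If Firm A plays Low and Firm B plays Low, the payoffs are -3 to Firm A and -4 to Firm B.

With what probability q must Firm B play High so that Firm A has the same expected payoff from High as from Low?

Firm A's indifference between High and Low determines Firm B's mixing probability q:
  Firm A's payoff from High: q·(-1) + (1−q)·(-5) = 4q - 5
  Firm A's payoff from Low: q·(-4) + (1−q)·(-3) = -q - 3
  4q - 5 = -q - 3  ⇒  5q = 2  ⇒  q = 2/5.

q = 2/5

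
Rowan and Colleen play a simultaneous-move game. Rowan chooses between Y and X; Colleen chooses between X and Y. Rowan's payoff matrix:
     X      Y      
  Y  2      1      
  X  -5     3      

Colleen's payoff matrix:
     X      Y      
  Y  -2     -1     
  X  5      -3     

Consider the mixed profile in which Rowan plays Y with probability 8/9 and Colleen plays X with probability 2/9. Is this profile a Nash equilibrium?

Yes

Check Colleen's indifference given Rowan's mix p = 8/9:
  payoff from X = -11/9; payoff from Y = -11/9 — equal.
Check Rowan's indifference given Colleen's mix q = 2/9:
  payoff from Y = 11/9; payoff from X = 11/9 — equal.
Both players are indifferent, so neither can profitably deviate.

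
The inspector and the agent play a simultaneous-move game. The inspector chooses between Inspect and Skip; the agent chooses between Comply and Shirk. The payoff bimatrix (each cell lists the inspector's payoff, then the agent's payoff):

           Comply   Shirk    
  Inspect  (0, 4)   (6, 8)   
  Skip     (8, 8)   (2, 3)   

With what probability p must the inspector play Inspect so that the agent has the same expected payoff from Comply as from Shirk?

p = 5/9

In a mixed equilibrium the agent is indifferent between Comply and Shirk; this condition fixes p.
  the agent's expected payoff from Comply: p·4 + (1−p)·8 = -4p + 8
  the agent's expected payoff from Shirk: p·8 + (1−p)·3 = 5p + 3
  -4p + 8 = 5p + 3  ⇒  -9p = -5  ⇒  p = 5/9.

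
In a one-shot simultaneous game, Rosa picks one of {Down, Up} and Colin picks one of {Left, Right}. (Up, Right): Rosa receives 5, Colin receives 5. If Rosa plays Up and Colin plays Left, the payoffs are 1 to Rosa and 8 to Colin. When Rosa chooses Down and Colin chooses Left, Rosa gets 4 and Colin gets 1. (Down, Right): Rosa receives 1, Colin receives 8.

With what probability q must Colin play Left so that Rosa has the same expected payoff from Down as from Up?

q = 4/7

For Rosa to be willing to mix, Rosa must be indifferent between Down and Up, which pins down Colin's mix.
  Rosa's payoff to Down: q·4 + (1−q)·1 = 3q + 1
  Rosa's payoff to Up: q·1 + (1−q)·5 = -4q + 5
  3q + 1 = -4q + 5  ⇒  7q = 4  ⇒  q = 4/7.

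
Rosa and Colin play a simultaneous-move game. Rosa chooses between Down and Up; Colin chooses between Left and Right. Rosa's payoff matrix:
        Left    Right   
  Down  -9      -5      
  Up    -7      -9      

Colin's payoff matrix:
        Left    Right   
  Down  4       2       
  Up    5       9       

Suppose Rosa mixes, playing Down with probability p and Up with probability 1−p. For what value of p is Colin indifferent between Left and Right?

In a mixed equilibrium Colin is indifferent between Left and Right; this condition fixes p.
  Colin's payoff to Left: p·4 + (1−p)·5 = -p + 5
  Colin's payoff to Right: p·2 + (1−p)·9 = -7p + 9
  -p + 5 = -7p + 9  ⇒  6p = 4  ⇒  p = 2/3.

p = 2/3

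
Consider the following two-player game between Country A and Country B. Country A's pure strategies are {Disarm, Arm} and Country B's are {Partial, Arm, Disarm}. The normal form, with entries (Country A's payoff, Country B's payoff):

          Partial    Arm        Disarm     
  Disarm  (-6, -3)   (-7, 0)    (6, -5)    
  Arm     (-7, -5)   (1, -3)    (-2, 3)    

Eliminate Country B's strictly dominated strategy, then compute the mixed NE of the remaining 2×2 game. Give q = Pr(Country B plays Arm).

q = 1/2

Country B's strategy Partial is strictly dominated by Arm: 0 > -3 and -3 > -5. Eliminate Partial.
Country A's indifference between Disarm and Arm determines Country B's mixing probability q:
  Country A's payoff from Disarm: q·(-7) + (1−q)·6 = -13q + 6
  Country A's payoff from Arm: q·1 + (1−q)·(-2) = 3q - 2
  -13q + 6 = 3q - 2  ⇒  -16q = -8  ⇒  q = 1/2.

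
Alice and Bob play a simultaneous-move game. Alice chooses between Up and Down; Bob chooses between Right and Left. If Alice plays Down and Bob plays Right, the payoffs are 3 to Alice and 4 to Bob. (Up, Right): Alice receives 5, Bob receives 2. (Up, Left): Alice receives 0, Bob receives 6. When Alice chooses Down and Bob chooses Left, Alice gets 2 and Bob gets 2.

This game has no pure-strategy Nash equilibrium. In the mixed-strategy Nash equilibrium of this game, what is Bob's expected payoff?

In a mixed equilibrium Bob is indifferent between Right and Left; this condition fixes p.
  Bob's payoff to Right: p·2 + (1−p)·4 = -2p + 4
  Bob's payoff to Left: p·6 + (1−p)·2 = 4p + 2
  -2p + 4 = 4p + 2  ⇒  -6p = -2  ⇒  p = 1/3.
At equilibrium Bob is indifferent across columns, so Bob's payoff equals the payoff from Right: (1/3)·2 + (2/3)·4 = 10/3.

10/3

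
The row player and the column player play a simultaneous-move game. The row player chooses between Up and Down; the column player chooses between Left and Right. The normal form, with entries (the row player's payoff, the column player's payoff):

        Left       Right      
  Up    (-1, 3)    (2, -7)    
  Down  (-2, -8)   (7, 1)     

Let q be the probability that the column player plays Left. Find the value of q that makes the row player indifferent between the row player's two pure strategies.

Set the row player's expected payoff from Up equal to that from Down:
  the row player's payoff to Up: q·(-1) + (1−q)·2 = -3q + 2
  the row player's payoff to Down: q·(-2) + (1−q)·7 = -9q + 7
  -3q + 2 = -9q + 7  ⇒  6q = 5  ⇒  q = 5/6.

q = 5/6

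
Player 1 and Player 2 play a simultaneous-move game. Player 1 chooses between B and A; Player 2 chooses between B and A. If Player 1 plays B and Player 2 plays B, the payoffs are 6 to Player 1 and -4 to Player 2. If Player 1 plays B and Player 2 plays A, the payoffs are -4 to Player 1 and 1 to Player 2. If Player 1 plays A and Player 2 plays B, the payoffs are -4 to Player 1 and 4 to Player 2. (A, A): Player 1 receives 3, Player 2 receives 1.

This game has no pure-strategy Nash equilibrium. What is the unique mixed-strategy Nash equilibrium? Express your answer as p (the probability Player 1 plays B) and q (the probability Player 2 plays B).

Set Player 2's expected payoff from B equal to that from A:
  Player 2's payoff to B: p·(-4) + (1−p)·4 = -8p + 4
  Player 2's payoff to A: p·1 + (1−p)·1 = 1
  -8p + 4 = 1  ⇒  -8p = -3  ⇒  p = 3/8.
For Player 1 to be willing to mix, Player 1 must be indifferent between B and A, which pins down Player 2's mix.
  Player 1's payoff from B: q·6 + (1−q)·(-4) = 10q - 4
  Player 1's payoff from A: q·(-4) + (1−q)·3 = -7q + 3
  10q - 4 = -7q + 3  ⇒  17q = 7  ⇒  q = 7/17.

p = 3/8, q = 7/17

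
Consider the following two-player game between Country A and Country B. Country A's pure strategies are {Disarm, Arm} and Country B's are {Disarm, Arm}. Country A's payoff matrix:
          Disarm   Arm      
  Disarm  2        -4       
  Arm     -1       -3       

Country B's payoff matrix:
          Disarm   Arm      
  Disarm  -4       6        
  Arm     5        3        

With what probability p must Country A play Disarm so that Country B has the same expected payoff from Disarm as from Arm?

p = 1/6

For Country B to be willing to mix, Country B must be indifferent between Disarm and Arm, which pins down Country A's mix.
  Country B's payoff from Disarm: p·(-4) + (1−p)·5 = -9p + 5
  Country B's payoff from Arm: p·6 + (1−p)·3 = 3p + 3
  -9p + 5 = 3p + 3  ⇒  -12p = -2  ⇒  p = 1/6.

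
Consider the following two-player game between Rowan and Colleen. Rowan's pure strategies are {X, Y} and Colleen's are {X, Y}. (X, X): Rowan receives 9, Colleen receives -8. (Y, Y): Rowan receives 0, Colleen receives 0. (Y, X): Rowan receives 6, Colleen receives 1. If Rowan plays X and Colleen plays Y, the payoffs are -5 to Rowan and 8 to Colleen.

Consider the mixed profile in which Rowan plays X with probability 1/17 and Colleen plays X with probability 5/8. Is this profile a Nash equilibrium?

Check Colleen's indifference given Rowan's mix p = 1/17:
  payoff from X = 8/17; payoff from Y = 8/17 — equal.
Check Rowan's indifference given Colleen's mix q = 5/8:
  payoff from X = 15/4; payoff from Y = 15/4 — equal.
Both players are indifferent, so neither can profitably deviate.

Yes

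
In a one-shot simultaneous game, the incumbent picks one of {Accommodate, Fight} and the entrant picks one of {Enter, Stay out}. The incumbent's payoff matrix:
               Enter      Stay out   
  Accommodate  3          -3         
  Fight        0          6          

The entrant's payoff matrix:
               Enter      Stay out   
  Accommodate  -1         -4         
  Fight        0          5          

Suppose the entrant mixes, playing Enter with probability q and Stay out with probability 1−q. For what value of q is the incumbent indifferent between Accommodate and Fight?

The incumbent's indifference between Accommodate and Fight determines the entrant's mixing probability q:
  the incumbent's payoff to Accommodate: q·3 + (1−q)·(-3) = 6q - 3
  the incumbent's payoff to Fight: q·0 + (1−q)·6 = -6q + 6
  6q - 3 = -6q + 6  ⇒  12q = 9  ⇒  q = 3/4.

q = 3/4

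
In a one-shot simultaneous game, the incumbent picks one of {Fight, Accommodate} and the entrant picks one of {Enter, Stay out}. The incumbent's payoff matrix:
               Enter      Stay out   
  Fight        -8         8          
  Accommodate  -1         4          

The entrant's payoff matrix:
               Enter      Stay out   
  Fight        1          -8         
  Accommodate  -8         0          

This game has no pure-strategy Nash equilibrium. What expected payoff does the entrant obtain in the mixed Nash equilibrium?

The entrant's indifference between Enter and Stay out determines the incumbent's mixing probability p:
  the entrant's payoff from Enter: p·1 + (1−p)·(-8) = 9p - 8
  the entrant's payoff from Stay out: p·(-8) + (1−p)·0 = -8p
  9p - 8 = -8p  ⇒  17p = 8  ⇒  p = 8/17.
At equilibrium the entrant is indifferent across columns, so the entrant's payoff equals the payoff from Enter: (8/17)·1 + (9/17)·(-8) = -64/17.

-64/17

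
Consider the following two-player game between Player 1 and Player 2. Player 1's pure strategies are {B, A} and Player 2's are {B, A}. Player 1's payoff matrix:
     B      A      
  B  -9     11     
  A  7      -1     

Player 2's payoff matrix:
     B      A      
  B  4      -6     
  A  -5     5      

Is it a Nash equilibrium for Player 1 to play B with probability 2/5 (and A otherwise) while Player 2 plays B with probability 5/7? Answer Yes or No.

Given Player 1's mix p = 2/5, Player 2's payoff from B is -7/5 but from A is 3/5. Player 2 strictly prefers A, so Player 2 would not mix.
So the proposed profile is not a Nash equilibrium.

No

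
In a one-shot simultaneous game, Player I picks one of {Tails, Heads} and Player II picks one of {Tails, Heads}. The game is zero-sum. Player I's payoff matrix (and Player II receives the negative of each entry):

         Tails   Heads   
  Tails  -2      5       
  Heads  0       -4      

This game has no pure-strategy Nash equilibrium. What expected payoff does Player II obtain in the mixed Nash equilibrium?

8/11

In a mixed equilibrium Player II is indifferent between Tails and Heads; this condition fixes p.
  Player II's payoff from Tails: p·2 + (1−p)·0 = 2p
  Player II's payoff from Heads: p·(-5) + (1−p)·4 = -9p + 4
  2p = -9p + 4  ⇒  11p = 4  ⇒  p = 4/11.
At equilibrium Player II is indifferent across columns, so Player II's payoff equals the payoff from Tails: (4/11)·2 + (7/11)·0 = 8/11.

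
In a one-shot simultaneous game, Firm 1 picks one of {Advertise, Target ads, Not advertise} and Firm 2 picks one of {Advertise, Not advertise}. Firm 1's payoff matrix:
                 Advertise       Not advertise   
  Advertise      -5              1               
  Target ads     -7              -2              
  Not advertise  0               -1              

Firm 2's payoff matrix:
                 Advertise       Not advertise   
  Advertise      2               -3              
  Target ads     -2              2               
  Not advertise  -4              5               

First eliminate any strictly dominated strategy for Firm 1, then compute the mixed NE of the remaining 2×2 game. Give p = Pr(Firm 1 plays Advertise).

Firm 1's strategy Target ads is strictly dominated by Advertise: -5 > -7 and 1 > -2. Eliminate Target ads.
Set Firm 2's expected payoff from Advertise equal to that from Not advertise:
  Firm 2's expected payoff from Advertise: p·2 + (1−p)·(-4) = 6p - 4
  Firm 2's expected payoff from Not advertise: p·(-3) + (1−p)·5 = -8p + 5
  6p - 4 = -8p + 5  ⇒  14p = 9  ⇒  p = 9/14.

p = 9/14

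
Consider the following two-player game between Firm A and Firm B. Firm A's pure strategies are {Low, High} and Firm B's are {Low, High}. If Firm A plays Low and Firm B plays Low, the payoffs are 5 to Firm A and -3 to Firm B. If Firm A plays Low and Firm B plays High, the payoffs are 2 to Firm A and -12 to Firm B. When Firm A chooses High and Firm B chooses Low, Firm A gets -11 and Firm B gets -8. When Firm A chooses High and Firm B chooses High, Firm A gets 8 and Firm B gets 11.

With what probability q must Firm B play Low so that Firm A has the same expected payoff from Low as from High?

q = 3/11

Firm A's indifference between Low and High determines Firm B's mixing probability q:
  Firm A's payoff from Low: q·5 + (1−q)·2 = 3q + 2
  Firm A's payoff from High: q·(-11) + (1−q)·8 = -19q + 8
  3q + 2 = -19q + 8  ⇒  22q = 6  ⇒  q = 3/11.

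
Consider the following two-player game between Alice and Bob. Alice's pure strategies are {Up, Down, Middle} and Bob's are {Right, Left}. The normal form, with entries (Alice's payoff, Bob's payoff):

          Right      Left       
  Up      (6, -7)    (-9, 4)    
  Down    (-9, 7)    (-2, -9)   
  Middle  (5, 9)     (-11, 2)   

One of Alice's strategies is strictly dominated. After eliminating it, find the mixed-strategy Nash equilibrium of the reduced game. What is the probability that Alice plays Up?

p = 16/27

Alice's strategy Middle is strictly dominated by Up: 6 > 5 and -9 > -11. Eliminate Middle.
Alice's mix must leave Bob indifferent between Right and Left.
  Bob's payoff to Right: p·(-7) + (1−p)·7 = -14p + 7
  Bob's payoff to Left: p·4 + (1−p)·(-9) = 13p - 9
  -14p + 7 = 13p - 9  ⇒  -27p = -16  ⇒  p = 16/27.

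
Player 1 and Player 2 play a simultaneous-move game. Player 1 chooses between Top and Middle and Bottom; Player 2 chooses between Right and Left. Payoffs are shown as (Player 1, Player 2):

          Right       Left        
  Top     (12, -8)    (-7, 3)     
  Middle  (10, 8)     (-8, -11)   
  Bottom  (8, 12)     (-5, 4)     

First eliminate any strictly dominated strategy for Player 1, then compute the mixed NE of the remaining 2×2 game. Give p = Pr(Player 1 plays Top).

Player 1's strategy Middle is strictly dominated by Top: 12 > 10 and -7 > -8. Eliminate Middle.
Player 1's mix must leave Player 2 indifferent between Right and Left.
  Player 2's payoff from Right: p·(-8) + (1−p)·12 = -20p + 12
  Player 2's payoff from Left: p·3 + (1−p)·4 = -p + 4
  -20p + 12 = -p + 4  ⇒  -19p = -8  ⇒  p = 8/19.

p = 8/19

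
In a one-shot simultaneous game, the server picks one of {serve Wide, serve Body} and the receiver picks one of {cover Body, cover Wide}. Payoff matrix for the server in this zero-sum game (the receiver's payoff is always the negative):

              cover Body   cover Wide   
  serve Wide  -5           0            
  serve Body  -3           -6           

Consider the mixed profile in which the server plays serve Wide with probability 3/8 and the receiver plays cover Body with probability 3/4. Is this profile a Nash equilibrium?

Check the receiver's indifference given the server's mix p = 3/8:
  payoff from cover Body = 15/4; payoff from cover Wide = 15/4 — equal.
Check the server's indifference given the receiver's mix q = 3/4:
  payoff from serve Wide = -15/4; payoff from serve Body = -15/4 — equal.
Both players are indifferent, so neither can profitably deviate.

Yes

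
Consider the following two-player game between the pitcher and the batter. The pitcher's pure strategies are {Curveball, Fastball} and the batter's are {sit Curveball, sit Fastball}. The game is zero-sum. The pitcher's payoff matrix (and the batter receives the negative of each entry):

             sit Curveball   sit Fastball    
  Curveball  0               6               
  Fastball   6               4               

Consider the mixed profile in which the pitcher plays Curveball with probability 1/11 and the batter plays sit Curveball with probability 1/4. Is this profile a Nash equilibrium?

Given the pitcher's mix p = 1/11, the batter's payoff from sit Curveball is -60/11 but from sit Fastball is -46/11. The batter strictly prefers sit Fastball, so the batter would not mix.
So the proposed profile is not a Nash equilibrium.

No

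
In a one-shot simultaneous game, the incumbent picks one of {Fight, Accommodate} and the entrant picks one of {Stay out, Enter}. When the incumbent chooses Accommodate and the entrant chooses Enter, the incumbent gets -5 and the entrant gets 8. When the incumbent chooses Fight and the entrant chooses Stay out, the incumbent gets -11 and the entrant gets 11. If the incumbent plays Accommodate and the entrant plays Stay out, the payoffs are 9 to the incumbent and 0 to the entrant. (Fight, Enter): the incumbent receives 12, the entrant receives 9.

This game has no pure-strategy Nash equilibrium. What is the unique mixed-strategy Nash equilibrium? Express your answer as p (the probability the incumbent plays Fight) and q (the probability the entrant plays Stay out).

The incumbent's mix must leave the entrant indifferent between Stay out and Enter.
  the entrant's payoff from Stay out: p·11 + (1−p)·0 = 11p
  the entrant's payoff from Enter: p·9 + (1−p)·8 = p + 8
  11p = p + 8  ⇒  10p = 8  ⇒  p = 4/5.
For the incumbent to be willing to mix, the incumbent must be indifferent between Fight and Accommodate, which pins down the entrant's mix.
  the incumbent's payoff from Fight: q·(-11) + (1−q)·12 = -23q + 12
  the incumbent's payoff from Accommodate: q·9 + (1−q)·(-5) = 14q - 5
  -23q + 12 = 14q - 5  ⇒  -37q = -17  ⇒  q = 17/37.

p = 4/5, q = 17/37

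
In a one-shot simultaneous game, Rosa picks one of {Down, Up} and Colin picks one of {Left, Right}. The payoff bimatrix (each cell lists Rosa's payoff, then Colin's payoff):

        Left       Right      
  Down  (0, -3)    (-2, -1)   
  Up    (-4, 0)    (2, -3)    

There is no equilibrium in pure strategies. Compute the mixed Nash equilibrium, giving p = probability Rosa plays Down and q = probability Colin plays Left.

Set Colin's expected payoff from Left equal to that from Right:
  Colin's payoff from Left: p·(-3) + (1−p)·0 = -3p
  Colin's payoff from Right: p·(-1) + (1−p)·(-3) = 2p - 3
  -3p = 2p - 3  ⇒  -5p = -3  ⇒  p = 3/5.
Colin's mix must leave Rosa indifferent between Down and Up.
  Rosa's payoff to Down: q·0 + (1−q)·(-2) = 2q - 2
  Rosa's payoff to Up: q·(-4) + (1−q)·2 = -6q + 2
  2q - 2 = -6q + 2  ⇒  8q = 4  ⇒  q = 1/2.

p = 3/5, q = 1/2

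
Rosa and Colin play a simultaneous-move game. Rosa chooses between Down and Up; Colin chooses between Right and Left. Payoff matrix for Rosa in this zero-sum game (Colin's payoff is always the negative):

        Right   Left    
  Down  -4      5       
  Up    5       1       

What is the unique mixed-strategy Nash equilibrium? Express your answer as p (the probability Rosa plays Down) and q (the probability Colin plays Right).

Set Colin's expected payoff from Right equal to that from Left:
  Colin's payoff to Right: p·4 + (1−p)·(-5) = 9p - 5
  Colin's payoff to Left: p·(-5) + (1−p)·(-1) = -4p - 1
  9p - 5 = -4p - 1  ⇒  13p = 4  ⇒  p = 4/13.
In a mixed equilibrium Rosa is indifferent between Down and Up; this condition fixes q.
  Rosa's payoff from Down: q·(-4) + (1−q)·5 = -9q + 5
  Rosa's payoff from Up: q·5 + (1−q)·1 = 4q + 1
  -9q + 5 = 4q + 1  ⇒  -13q = -4  ⇒  q = 4/13.

p = 4/13, q = 4/13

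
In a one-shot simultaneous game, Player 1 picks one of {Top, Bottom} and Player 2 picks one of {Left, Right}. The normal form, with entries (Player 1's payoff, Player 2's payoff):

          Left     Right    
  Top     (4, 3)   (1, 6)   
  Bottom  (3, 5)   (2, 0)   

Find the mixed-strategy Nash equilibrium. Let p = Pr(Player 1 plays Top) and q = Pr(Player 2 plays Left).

p = 5/8, q = 1/2

Player 1's mix must leave Player 2 indifferent between Left and Right.
  Player 2's payoff from Left: p·3 + (1−p)·5 = -2p + 5
  Player 2's payoff from Right: p·6 + (1−p)·0 = 6p
  -2p + 5 = 6p  ⇒  -8p = -5  ⇒  p = 5/8.
In a mixed equilibrium Player 1 is indifferent between Top and Bottom; this condition fixes q.
  Player 1's payoff to Top: q·4 + (1−q)·1 = 3q + 1
  Player 1's payoff to Bottom: q·3 + (1−q)·2 = q + 2
  3q + 1 = q + 2  ⇒  2q = 1  ⇒  q = 1/2.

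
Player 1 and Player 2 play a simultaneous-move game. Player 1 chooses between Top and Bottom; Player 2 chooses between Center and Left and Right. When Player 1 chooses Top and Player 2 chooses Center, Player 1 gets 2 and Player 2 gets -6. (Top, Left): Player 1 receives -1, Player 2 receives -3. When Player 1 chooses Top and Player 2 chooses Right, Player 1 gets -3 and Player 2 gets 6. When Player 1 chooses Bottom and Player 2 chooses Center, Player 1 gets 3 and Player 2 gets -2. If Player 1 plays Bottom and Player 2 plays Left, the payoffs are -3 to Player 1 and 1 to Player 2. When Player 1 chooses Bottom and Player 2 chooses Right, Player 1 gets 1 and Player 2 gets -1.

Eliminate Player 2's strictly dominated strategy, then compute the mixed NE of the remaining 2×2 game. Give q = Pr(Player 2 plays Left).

q = 2/3

Player 2's strategy Center is strictly dominated by Left: -3 > -6 and 1 > -2. Eliminate Center.
For Player 1 to be willing to mix, Player 1 must be indifferent between Top and Bottom, which pins down Player 2's mix.
  Player 1's payoff to Top: q·(-1) + (1−q)·(-3) = 2q - 3
  Player 1's payoff to Bottom: q·(-3) + (1−q)·1 = -4q + 1
  2q - 3 = -4q + 1  ⇒  6q = 4  ⇒  q = 2/3.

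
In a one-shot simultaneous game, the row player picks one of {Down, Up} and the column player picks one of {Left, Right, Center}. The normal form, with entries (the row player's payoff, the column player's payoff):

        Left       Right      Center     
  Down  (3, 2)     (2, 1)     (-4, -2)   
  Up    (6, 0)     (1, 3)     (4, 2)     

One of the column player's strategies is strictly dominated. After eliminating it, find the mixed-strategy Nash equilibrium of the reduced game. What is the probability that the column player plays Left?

The column player's strategy Center is strictly dominated by Right: 1 > -2 and 3 > 2. Eliminate Center.
Set the row player's expected payoff from Down equal to that from Up:
  the row player's expected payoff from Down: q·3 + (1−q)·2 = q + 2
  the row player's expected payoff from Up: q·6 + (1−q)·1 = 5q + 1
  q + 2 = 5q + 1  ⇒  -4q = -1  ⇒  q = 1/4.

q = 1/4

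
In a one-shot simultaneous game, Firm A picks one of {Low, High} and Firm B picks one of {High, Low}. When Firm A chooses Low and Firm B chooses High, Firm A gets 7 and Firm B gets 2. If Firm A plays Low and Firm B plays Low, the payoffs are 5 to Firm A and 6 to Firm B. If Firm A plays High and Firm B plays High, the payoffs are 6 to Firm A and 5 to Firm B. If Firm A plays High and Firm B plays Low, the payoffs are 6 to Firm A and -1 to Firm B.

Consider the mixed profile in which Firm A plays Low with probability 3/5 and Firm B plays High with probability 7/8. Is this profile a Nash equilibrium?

Given Firm B's mix q = 7/8, Firm A's payoff from Low is 27/4 but from High is 6. Firm A strictly prefers Low, so Firm A would not mix.
So the proposed profile is not a Nash equilibrium.

No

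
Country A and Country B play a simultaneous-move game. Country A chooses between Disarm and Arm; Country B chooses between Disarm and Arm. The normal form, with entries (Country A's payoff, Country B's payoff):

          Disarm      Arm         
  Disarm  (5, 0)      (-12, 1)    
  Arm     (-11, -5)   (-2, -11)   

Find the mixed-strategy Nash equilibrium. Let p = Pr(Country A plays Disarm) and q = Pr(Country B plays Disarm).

p = 6/7, q = 5/13

Country B's indifference between Disarm and Arm determines Country A's mixing probability p:
  Country B's payoff to Disarm: p·0 + (1−p)·(-5) = 5p - 5
  Country B's payoff to Arm: p·1 + (1−p)·(-11) = 12p - 11
  5p - 5 = 12p - 11  ⇒  -7p = -6  ⇒  p = 6/7.
For Country A to be willing to mix, Country A must be indifferent between Disarm and Arm, which pins down Country B's mix.
  Country A's payoff from Disarm: q·5 + (1−q)·(-12) = 17q - 12
  Country A's payoff from Arm: q·(-11) + (1−q)·(-2) = -9q - 2
  17q - 12 = -9q - 2  ⇒  26q = 10  ⇒  q = 5/13.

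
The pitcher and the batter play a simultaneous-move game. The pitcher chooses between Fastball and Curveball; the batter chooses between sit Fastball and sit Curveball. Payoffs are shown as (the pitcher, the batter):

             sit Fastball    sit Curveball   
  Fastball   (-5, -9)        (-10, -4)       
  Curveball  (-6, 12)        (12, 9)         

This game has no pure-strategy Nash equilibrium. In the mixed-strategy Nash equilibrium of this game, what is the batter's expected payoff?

For the batter to be willing to mix, the batter must be indifferent between sit Fastball and sit Curveball, which pins down the pitcher's mix.
  the batter's payoff from sit Fastball: p·(-9) + (1−p)·12 = -21p + 12
  the batter's payoff from sit Curveball: p·(-4) + (1−p)·9 = -13p + 9
  -21p + 12 = -13p + 9  ⇒  -8p = -3  ⇒  p = 3/8.
At equilibrium the batter is indifferent across columns, so the batter's payoff equals the payoff from sit Fastball: (3/8)·(-9) + (5/8)·12 = 33/8.

33/8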